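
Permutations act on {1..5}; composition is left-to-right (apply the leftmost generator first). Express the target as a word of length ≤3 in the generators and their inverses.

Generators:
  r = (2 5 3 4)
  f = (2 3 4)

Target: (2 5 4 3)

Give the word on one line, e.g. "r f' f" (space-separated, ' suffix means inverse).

  after r: (2 5 3 4)
  after f: (2 5 4 3)

r f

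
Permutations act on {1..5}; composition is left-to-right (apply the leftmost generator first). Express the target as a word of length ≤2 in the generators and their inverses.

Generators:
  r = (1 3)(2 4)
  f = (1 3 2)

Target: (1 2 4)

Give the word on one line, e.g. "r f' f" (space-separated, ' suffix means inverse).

  after r: (1 3)(2 4)
  after f: (1 2 4)

r f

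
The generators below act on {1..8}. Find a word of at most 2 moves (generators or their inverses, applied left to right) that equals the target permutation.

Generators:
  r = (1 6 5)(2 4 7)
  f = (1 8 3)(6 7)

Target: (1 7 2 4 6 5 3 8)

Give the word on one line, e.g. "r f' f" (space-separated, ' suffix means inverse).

r f'

  after r: (1 6 5)(2 4 7)
  after f': (1 7 2 4 6 5 3 8)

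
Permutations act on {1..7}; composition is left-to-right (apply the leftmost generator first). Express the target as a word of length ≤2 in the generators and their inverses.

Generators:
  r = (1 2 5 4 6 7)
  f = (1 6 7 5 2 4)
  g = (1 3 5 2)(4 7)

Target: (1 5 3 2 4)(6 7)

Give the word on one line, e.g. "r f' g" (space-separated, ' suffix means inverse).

  after g': (1 2 5 3)(4 7)
  after r: (1 5 3 2 4)(6 7)

g' r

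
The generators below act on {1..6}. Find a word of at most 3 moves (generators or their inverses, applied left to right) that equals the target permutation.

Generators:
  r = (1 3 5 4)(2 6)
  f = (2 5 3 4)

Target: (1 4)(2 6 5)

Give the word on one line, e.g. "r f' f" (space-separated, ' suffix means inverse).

r f

  after r: (1 3 5 4)(2 6)
  after f: (1 4)(2 6 5)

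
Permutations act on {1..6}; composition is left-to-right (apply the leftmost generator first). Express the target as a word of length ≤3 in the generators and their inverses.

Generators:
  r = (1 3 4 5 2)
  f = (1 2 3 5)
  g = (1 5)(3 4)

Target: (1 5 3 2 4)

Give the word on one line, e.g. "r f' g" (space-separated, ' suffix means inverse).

  after r': (1 2 5 4 3)
  after r': (1 5 3 2 4)

r' r'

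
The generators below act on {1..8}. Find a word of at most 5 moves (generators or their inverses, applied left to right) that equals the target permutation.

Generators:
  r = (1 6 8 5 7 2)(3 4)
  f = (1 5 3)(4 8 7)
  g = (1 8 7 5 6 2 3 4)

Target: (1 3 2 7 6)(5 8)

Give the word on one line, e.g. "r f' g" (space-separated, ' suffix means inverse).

g f f r

  after g: (1 8 7 5 6 2 3 4)
  after f: (1 7 3 8 4 5 6 2)
  after f: (1 4 3 7)(2 5 6)
  after r: (1 3 2 7 6)(5 8)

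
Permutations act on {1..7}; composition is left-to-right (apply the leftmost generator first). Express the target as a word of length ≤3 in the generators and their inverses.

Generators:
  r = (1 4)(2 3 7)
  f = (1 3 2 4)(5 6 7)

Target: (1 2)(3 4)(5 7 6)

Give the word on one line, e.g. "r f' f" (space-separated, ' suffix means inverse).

  after f: (1 3 2 4)(5 6 7)
  after f: (1 2)(3 4)(5 7 6)

f f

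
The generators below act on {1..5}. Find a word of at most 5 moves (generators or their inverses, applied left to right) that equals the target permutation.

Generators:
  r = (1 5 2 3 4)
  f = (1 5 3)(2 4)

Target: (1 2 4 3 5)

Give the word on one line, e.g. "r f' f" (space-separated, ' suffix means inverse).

r r f' f'

  after r: (1 5 2 3 4)
  after r: (1 2 4 5 3)
  after f': (1 4)
  after f': (1 2 4 3 5)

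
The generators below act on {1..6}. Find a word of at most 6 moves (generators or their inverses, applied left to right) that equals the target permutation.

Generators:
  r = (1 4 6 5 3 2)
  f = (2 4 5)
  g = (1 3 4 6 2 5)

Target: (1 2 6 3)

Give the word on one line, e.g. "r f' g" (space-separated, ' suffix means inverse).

f' r g g

  after f': (2 5 4)
  after r: (1 4)(2 3)(5 6)
  after g: (1 6)(2 4 3 5)
  after g: (1 2 6 3)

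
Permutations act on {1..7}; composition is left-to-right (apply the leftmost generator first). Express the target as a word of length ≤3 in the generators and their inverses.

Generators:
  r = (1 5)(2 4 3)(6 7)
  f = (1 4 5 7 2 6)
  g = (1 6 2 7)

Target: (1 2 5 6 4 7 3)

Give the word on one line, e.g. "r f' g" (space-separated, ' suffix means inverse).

g' r' f'

  after g': (1 7 2 6)
  after r': (1 6 5)(2 7 3 4)
  after f': (1 2 5 6 4 7 3)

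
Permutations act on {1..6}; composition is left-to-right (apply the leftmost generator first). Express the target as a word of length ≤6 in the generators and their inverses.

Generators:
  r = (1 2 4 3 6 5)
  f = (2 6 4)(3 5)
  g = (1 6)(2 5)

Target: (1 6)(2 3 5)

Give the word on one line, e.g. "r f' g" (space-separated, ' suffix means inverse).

  after g': (1 6)(2 5)
  after f': (1 2 3 5 4 6)
  after f': (1 4 2 5 6)
  after f': (1 6)(2 3 5)

g' f' f' f'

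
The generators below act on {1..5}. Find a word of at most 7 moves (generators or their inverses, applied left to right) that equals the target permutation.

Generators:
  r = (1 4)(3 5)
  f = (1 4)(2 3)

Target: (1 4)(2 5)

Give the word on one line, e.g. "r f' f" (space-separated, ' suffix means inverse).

  after f': (1 4)(2 3)
  after r': (2 5 3)
  after f: (1 4)(2 5)
  after r: (2 3 5)
  after r: (1 4)(2 5)

f' r' f r r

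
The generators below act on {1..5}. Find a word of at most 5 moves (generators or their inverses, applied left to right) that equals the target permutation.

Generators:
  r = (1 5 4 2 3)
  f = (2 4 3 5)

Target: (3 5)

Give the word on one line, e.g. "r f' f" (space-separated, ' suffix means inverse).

r f' r

  after r: (1 5 4 2 3)
  after f': (1 3)(2 4 5)
  after r: (3 5)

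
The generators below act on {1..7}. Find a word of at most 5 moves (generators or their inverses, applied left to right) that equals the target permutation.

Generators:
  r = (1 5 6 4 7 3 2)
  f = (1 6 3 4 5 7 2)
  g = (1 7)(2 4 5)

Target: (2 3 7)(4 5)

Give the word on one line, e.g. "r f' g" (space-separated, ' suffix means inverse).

r g r

  after r: (1 5 6 4 7 3 2)
  after g: (1 2 7 3 4)(5 6)
  after r: (2 3 7)(4 5)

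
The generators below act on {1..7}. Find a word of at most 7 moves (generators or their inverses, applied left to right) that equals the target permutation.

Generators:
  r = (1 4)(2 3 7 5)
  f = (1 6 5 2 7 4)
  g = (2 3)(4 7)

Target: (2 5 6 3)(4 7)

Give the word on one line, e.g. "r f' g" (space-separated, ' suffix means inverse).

g' f r' f' g'

  after g': (2 3)(4 7)
  after f: (1 6 5 2 3 7)
  after r': (1 6 7 4)
  after f': (2 5 6)
  after g': (2 5 6 3)(4 7)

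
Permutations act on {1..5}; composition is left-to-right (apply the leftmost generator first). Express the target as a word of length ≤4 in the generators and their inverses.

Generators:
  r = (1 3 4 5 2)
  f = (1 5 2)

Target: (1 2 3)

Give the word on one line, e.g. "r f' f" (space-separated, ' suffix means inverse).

r' f' r

  after r': (1 2 5 4 3)
  after f': (1 5 4 3 2)
  after r: (1 2 3)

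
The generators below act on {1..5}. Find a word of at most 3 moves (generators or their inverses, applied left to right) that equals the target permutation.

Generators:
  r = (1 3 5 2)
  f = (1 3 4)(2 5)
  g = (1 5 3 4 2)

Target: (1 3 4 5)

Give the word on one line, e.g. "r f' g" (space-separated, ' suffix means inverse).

  after g: (1 5 3 4 2)
  after r': (1 3 4 5)

g r'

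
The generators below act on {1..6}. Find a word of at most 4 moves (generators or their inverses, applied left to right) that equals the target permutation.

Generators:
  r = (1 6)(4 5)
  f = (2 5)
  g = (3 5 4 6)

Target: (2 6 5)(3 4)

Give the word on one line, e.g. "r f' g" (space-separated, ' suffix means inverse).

  after f: (2 5)
  after g': (2 3 6 4 5)
  after g': (2 6 5)(3 4)

f g' g'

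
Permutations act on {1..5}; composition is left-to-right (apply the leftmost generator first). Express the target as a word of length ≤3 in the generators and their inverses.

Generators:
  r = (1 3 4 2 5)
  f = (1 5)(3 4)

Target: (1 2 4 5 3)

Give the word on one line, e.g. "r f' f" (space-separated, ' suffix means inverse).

r' r' f

  after r': (1 5 2 4 3)
  after r': (1 2 3 5 4)
  after f: (1 2 4 5 3)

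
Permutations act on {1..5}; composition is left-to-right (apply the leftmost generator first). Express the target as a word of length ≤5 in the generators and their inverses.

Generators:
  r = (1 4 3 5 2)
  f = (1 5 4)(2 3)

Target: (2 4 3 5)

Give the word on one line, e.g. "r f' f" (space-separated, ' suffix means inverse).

  after r: (1 4 3 5 2)
  after r: (1 3 2 4 5)
  after f: (1 2)
  after r: (2 4 3 5)

r r f r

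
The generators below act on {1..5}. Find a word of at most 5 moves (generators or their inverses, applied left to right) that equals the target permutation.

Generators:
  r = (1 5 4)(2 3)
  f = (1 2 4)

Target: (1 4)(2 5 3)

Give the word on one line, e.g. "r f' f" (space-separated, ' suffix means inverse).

r' r' f' r

  after r': (1 4 5)(2 3)
  after r': (1 5 4)
  after f': (1 5 2)
  after r: (1 4)(2 5 3)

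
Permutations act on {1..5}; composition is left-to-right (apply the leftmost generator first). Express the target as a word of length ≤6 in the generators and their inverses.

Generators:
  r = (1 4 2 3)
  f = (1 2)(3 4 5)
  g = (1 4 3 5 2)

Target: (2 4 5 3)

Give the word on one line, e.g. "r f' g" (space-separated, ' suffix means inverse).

g f f r

  after g: (1 4 3 5 2)
  after f: (1 5)
  after f: (1 3 4 5 2)
  after r: (2 4 5 3)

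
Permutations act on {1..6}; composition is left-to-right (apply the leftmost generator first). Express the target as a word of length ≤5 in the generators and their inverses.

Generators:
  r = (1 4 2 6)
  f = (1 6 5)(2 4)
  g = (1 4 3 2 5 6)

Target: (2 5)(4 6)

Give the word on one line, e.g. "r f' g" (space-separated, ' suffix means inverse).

r f r r

  after r: (1 4 2 6)
  after f: (1 2 5)
  after r: (1 6)(2 5 4)
  after r: (2 5)(4 6)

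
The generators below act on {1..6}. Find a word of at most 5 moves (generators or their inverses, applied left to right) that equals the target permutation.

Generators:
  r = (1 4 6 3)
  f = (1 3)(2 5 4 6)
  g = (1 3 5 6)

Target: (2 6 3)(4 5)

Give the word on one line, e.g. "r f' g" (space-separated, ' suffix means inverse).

  after r': (1 3 6 4)
  after g': (3 5)(4 6)
  after r': (1 3 5 6)
  after f': (2 6 3)(4 5)

r' g' r' f'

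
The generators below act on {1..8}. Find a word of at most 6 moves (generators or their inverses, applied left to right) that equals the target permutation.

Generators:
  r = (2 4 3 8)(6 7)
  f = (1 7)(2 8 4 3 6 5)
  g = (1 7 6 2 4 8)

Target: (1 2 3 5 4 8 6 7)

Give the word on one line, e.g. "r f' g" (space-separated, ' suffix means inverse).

g' f f r r

  after g': (1 8 4 2 6 7)
  after f: (1 4 8 3 6)(2 5)
  after f: (1 3 5 8 6 7)
  after r: (1 8 7)(2 4 3 5)
  after r: (1 2 3 5 4 8 6 7)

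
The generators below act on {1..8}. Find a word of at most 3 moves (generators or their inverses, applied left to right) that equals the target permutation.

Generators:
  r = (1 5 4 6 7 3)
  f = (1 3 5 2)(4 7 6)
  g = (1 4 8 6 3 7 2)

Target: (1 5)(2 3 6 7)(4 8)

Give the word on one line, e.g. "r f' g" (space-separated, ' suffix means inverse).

  after g: (1 4 8 6 3 7 2)
  after r': (1 5)(2 3 6 7)(4 8)

g r'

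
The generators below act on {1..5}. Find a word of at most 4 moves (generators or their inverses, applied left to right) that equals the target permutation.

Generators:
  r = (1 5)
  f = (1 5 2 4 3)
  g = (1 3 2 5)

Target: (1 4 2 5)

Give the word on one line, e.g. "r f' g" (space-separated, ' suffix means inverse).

  after f: (1 5 2 4 3)
  after f: (1 2 3 5 4)
  after f: (1 4 5 3 2)
  after g': (1 4 2 5)

f f f g'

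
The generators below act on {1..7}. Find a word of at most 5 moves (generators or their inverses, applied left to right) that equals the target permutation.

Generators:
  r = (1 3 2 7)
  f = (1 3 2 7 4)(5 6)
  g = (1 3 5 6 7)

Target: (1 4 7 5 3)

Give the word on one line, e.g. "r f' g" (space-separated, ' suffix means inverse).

g' r f'

  after g': (1 7 6 5 3)
  after r: (2 7 6 5)
  after f': (1 4 7 5 3)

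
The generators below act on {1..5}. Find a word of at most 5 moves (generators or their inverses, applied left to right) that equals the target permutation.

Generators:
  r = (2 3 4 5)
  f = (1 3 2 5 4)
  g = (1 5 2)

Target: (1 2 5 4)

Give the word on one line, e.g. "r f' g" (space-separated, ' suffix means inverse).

r' r' g' g' r

  after r': (2 5 4 3)
  after r': (2 4)(3 5)
  after g': (1 2 4 5 3)
  after g': (1 5 3 2 4)
  after r: (1 2 5 4)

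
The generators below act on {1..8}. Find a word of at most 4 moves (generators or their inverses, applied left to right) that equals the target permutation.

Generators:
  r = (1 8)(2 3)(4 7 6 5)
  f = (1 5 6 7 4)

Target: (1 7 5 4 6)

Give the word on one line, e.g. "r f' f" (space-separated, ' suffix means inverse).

f' f'

  after f': (1 4 7 6 5)
  after f': (1 7 5 4 6)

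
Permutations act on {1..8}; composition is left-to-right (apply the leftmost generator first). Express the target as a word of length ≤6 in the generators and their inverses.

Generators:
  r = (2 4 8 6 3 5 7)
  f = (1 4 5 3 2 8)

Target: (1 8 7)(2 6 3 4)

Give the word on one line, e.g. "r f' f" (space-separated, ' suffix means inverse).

f' r' f' f'

  after f': (1 8 2 3 5 4)
  after r': (1 4)(2 6 8 7 5)
  after f': (2 6)(3 5)(4 8 7)
  after f': (1 8 7)(2 6 3 4)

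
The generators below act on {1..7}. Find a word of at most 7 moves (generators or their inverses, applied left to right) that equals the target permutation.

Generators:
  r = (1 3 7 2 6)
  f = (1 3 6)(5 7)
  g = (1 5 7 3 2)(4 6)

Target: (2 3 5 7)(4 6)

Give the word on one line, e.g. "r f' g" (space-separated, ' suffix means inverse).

  after g': (1 2 3 7 5)(4 6)
  after f: (1 2 6 4)(3 5)
  after r: (1 6 4 3 5 7 2)
  after f': (1 3 7 2 6 4)
  after f': (2 3 5 7)(4 6)

g' f r f' f'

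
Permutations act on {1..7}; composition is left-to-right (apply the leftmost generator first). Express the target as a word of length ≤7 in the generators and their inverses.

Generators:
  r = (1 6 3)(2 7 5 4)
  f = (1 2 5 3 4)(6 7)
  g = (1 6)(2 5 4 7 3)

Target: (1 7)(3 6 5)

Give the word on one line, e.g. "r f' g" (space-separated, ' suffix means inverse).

r g f g r'

  after r: (1 6 3)(2 7 5 4)
  after g: (2 3 6)(4 5 7)
  after f: (1 2 4 3 7)(5 6)
  after g: (1 5)(2 7 6 4)
  after r': (1 7)(3 6 5)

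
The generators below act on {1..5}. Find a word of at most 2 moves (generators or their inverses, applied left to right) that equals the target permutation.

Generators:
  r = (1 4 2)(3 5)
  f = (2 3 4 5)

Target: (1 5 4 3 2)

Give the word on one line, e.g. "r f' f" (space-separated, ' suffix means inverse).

r f

  after r: (1 4 2)(3 5)
  after f: (1 5 4 3 2)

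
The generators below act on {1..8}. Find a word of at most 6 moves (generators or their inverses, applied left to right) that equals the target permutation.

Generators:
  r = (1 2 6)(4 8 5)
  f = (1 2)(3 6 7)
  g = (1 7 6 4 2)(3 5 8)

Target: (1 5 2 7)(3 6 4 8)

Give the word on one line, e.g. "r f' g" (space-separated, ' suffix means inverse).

f f r g' r'

  after f: (1 2)(3 6 7)
  after f: (3 7 6)
  after r: (1 2 6 3 7)(4 8 5)
  after g': (1 4 5 6 8 3)(2 7)
  after r': (1 5 2 7)(3 6 4 8)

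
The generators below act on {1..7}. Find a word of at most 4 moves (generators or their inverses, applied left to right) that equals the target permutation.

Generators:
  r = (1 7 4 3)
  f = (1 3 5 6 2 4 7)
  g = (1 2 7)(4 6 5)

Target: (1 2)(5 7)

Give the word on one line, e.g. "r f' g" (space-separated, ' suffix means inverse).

r r g f

  after r: (1 7 4 3)
  after r: (1 4)(3 7)
  after g: (1 6 5 4 2 7 3)
  after f: (1 2)(5 7)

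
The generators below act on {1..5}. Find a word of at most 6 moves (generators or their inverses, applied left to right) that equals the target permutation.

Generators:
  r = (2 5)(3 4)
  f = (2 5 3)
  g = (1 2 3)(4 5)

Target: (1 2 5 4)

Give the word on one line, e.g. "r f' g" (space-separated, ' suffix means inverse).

  after r: (2 5)(3 4)
  after g: (1 2 4)(3 5)
  after r': (1 5 4)(2 3)
  after f': (1 2 5 4)

r g r' f'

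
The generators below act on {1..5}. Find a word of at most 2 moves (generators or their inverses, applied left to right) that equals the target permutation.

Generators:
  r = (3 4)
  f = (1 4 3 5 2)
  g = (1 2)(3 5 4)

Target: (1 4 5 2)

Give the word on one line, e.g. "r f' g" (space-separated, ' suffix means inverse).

  after r: (3 4)
  after f: (1 4 5 2)

r f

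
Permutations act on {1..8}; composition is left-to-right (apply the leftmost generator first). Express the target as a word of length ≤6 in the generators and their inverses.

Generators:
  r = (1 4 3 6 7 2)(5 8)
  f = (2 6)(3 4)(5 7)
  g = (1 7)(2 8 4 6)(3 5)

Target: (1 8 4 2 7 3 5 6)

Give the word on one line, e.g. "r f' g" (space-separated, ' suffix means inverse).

f r' g f

  after f: (2 6)(3 4)(5 7)
  after r': (1 2 3)(5 6 7 8)
  after g: (1 8 3 7 4 6)(2 5)
  after f: (1 8 4 2 7 3 5 6)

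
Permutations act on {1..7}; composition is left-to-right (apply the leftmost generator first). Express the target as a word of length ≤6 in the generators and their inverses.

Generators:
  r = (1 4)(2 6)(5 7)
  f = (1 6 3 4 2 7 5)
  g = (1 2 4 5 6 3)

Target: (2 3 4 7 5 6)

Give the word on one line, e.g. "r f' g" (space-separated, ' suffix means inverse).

r f' f' g g

  after r: (1 4)(2 6)(5 7)
  after f': (1 3 6 4 5 2)
  after f': (1 6 3)(2 5 4 7)
  after g: (1 3 2 6)(4 7)
  after g: (2 3 4 7 5 6)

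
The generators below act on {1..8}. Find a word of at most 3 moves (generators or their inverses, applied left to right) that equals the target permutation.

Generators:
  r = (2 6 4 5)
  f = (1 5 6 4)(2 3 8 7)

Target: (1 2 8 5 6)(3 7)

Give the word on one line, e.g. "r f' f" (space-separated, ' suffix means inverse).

f' f' r'

  after f': (1 4 6 5)(2 7 8 3)
  after f': (1 6)(2 8)(3 7)(4 5)
  after r': (1 2 8 5 6)(3 7)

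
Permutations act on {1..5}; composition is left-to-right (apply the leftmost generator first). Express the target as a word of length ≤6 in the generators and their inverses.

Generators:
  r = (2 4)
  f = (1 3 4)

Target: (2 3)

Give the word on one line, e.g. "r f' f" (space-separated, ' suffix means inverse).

f' f' r' f'

  after f': (1 4 3)
  after f': (1 3 4)
  after r': (1 3 2 4)
  after f': (2 3)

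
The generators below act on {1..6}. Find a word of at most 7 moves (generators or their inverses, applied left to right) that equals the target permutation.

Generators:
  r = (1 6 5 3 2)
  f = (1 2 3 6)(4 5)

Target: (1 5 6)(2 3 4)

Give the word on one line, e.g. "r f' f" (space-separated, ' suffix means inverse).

r' f r' f f

  after r': (1 2 3 5 6)
  after f: (1 3 4 5)(2 6)
  after r': (1 5 2)(3 4 6)
  after f: (1 4)(3 5)
  after f: (1 5 6)(2 3 4)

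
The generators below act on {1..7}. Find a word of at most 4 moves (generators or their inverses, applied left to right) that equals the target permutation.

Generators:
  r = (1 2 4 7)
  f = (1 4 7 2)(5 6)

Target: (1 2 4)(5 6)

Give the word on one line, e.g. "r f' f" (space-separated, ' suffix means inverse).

  after r': (1 7 4 2)
  after f: (1 2 4)(5 6)

r' f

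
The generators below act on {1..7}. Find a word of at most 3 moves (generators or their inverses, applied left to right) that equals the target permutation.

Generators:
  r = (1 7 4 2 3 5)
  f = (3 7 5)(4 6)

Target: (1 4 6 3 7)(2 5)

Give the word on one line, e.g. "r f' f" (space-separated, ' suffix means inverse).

f' r r

  after f': (3 5 7)(4 6)
  after r: (1 7 5 4 6 2 3)
  after r: (1 4 6 3 7)(2 5)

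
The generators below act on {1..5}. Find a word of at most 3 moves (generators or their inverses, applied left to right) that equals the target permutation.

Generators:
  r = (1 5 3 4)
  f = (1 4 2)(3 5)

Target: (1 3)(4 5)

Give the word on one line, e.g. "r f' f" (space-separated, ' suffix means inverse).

r r

  after r: (1 5 3 4)
  after r: (1 3)(4 5)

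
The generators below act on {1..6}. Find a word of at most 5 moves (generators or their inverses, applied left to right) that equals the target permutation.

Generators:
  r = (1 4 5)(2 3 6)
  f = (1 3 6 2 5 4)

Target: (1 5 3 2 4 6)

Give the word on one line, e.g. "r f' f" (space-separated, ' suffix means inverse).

  after f': (1 4 5 2 6 3)
  after f': (1 5 6)(2 3 4)
  after r': (1 4 6 5 3)
  after f: (2 5 6 4)
  after r': (1 5 3 2 4 6)

f' f' r' f r'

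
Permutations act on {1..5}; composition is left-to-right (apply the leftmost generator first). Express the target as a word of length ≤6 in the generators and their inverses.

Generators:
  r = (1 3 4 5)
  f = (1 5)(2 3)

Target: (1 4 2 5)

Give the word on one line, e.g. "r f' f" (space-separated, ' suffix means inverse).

r' f' r' r'

  after r': (1 5 4 3)
  after f': (2 3 5 4)
  after r': (1 5 3 4 2)
  after r': (1 4 2 5)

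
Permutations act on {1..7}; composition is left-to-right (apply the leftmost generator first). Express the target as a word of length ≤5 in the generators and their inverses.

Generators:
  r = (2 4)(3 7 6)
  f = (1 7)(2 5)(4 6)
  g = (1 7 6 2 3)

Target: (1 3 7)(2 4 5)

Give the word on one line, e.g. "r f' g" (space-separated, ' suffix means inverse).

  after g: (1 7 6 2 3)
  after r': (1 3)(2 6 4)
  after f: (1 3 7)(2 4 5)

g r' f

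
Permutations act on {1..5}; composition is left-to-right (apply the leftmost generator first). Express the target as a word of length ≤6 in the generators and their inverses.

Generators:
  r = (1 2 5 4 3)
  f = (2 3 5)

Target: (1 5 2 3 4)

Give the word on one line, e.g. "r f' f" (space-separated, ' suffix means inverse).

  after f: (2 3 5)
  after f: (2 5 3)
  after r': (1 3)(4 5)
  after r': (1 4 2)
  after r': (1 5 2 3 4)

f f r' r' r'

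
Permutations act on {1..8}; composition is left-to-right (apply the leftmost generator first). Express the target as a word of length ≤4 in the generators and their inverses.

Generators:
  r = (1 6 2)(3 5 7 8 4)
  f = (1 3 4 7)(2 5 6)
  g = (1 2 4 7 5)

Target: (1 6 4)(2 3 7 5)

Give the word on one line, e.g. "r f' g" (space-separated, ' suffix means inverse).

g' f g

  after g': (1 5 7 4 2)
  after f: (1 6 2 3 4 5)
  after g: (1 6 4)(2 3 7 5)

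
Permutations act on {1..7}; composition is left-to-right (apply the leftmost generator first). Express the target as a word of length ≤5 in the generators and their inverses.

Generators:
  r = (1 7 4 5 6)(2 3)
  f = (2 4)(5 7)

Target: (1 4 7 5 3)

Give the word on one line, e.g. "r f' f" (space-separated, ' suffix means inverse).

  after r': (1 6 5 4 7)(2 3)
  after f': (1 6 7)(2 3 4 5)
  after r: (3 5)(4 6)
  after r: (1 7 4)(2 3 6 5)
  after r: (1 4 7 5 3)

r' f' r r r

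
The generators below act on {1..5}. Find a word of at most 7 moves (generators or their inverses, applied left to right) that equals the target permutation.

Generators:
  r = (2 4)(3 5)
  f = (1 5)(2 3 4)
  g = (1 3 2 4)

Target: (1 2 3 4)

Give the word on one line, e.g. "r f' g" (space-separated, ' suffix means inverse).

  after g: (1 3 2 4)
  after f: (1 4 5)
  after f: (1 2 3 4)
  after r': (1 4)(2 5 3)
  after r': (1 2 3 4)

g f f r' r'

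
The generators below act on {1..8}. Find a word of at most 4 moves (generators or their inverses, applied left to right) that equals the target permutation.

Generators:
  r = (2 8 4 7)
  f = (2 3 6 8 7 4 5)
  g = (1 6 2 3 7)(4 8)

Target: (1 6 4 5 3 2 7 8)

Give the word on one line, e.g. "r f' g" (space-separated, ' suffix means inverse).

f g

  after f: (2 3 6 8 7 4 5)
  after g: (1 6 4 5 3 2 7 8)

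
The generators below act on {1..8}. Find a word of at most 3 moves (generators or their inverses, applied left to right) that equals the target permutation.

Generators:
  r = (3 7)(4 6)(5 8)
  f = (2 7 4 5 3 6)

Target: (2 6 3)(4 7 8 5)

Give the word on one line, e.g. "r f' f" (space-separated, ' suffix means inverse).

  after f: (2 7 4 5 3 6)
  after f: (2 4 3)(5 6 7)
  after r': (2 6 3)(4 7 8 5)

f f r'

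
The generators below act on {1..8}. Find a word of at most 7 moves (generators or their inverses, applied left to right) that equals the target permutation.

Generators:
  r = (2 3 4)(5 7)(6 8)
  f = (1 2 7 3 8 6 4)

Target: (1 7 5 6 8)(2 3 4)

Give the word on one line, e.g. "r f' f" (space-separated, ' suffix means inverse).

  after r: (2 3 4)(5 7)(6 8)
  after f: (1 2 8 4 7 5 3)
  after r': (1 4 5 2 6 8 3)
  after r': (1 3)(2 8)(4 7 5)
  after f': (1 7 5 6 8)(2 3 4)

r f r' r' f'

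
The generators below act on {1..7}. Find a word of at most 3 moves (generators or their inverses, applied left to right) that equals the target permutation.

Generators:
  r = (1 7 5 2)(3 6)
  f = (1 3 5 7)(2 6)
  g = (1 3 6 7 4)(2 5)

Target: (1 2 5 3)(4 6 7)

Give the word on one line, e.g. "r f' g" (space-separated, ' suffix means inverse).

g r' f'

  after g: (1 3 6 7 4)(2 5)
  after r': (1 6)(2 7 4)
  after f': (1 2 5 3)(4 6 7)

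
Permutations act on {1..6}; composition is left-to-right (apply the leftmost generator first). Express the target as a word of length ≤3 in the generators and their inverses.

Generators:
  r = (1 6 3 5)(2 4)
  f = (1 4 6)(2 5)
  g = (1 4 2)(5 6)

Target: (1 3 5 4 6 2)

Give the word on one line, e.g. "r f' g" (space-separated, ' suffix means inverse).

f' r

  after f': (1 6 4)(2 5)
  after r: (1 3 5 4 6 2)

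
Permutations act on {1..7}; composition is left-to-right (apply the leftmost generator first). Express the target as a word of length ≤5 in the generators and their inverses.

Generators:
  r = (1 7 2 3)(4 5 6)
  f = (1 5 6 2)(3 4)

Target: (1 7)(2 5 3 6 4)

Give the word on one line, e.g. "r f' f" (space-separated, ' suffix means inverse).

f f f r'

  after f: (1 5 6 2)(3 4)
  after f: (1 6)(2 5)
  after f: (1 2 6 5)(3 4)
  after r': (1 7)(2 5 3 6 4)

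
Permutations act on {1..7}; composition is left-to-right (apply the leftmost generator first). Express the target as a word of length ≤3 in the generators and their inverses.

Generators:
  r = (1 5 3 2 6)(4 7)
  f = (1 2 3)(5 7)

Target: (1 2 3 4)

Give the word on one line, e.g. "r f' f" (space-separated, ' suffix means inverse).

r' f' r'

  after r': (1 6 2 3 5)(4 7)
  after f': (1 6)(3 7 4 5)
  after r': (1 2 3 4)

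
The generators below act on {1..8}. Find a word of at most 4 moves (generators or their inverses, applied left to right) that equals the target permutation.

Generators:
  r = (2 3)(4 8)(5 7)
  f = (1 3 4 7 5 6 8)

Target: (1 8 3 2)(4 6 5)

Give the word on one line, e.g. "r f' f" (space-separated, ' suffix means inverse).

r' f'

  after r': (2 3)(4 8)(5 7)
  after f': (1 8 3 2)(4 6 5)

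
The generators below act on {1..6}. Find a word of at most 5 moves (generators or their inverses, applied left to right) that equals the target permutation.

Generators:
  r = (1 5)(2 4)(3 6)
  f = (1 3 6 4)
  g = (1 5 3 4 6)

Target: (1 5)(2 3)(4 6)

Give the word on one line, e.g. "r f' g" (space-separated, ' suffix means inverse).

  after r': (1 5)(2 4)(3 6)
  after f: (1 5 3 4 2)
  after r': (2 5 6 3)
  after g: (1 5)(2 3)(4 6)

r' f r' g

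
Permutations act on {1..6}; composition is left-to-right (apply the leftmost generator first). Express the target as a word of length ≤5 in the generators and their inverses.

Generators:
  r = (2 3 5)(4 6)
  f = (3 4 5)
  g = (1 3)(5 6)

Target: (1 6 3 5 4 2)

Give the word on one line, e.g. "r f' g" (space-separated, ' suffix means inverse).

  after g': (1 3)(5 6)
  after r: (1 5 4 6 2 3)
  after g': (1 6 2)(4 5)
  after r': (1 4 3 2)(5 6)
  after r': (1 6 3 5 4 2)

g' r g' r' r'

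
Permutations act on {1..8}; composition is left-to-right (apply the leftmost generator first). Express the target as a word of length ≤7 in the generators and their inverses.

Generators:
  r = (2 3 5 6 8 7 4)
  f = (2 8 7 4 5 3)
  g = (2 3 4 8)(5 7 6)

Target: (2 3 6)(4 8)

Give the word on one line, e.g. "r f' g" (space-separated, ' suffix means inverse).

  after r': (2 4 7 8 6 5 3)
  after g: (2 8 5 4 6 7)
  after f: (2 7 8 3)(4 6)
  after g': (2 5 6 3 8)(4 7)
  after r': (2 3 6)(4 8)

r' g f g' r'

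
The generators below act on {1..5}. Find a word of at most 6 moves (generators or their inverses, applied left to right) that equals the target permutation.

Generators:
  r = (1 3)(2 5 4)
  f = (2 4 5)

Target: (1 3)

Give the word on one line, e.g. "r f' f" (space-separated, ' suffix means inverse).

  after r': (1 3)(2 4 5)
  after f': (1 3)
  after r': (2 4 5)
  after r': (1 3)(2 5 4)
  after f: (1 3)

r' f' r' r' f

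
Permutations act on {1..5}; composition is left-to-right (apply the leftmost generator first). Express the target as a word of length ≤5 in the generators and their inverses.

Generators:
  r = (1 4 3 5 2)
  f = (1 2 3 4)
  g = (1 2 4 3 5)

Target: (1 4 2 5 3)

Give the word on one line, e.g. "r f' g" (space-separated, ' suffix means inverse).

g r r

  after g: (1 2 4 3 5)
  after r: (2 3)(4 5)
  after r: (1 4 2 5 3)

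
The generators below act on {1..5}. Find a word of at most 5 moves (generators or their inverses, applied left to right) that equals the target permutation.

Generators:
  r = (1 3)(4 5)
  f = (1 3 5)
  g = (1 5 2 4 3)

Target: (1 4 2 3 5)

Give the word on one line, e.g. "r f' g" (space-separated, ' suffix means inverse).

f f g f g

  after f: (1 3 5)
  after f: (1 5 3)
  after g: (1 2 4 3 5)
  after f: (1 2 4 5 3)
  after g: (1 4 2 3 5)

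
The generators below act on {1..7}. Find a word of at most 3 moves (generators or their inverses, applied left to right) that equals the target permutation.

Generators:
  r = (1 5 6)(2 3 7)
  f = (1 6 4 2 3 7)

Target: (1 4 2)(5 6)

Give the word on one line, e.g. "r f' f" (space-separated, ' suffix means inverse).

r' f

  after r': (1 6 5)(2 7 3)
  after f: (1 4 2)(5 6)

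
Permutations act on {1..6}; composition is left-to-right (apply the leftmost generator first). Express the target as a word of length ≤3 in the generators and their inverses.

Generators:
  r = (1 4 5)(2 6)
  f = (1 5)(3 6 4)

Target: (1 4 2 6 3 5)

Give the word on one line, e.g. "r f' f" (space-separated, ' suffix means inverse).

f f r

  after f: (1 5)(3 6 4)
  after f: (3 4 6)
  after r: (1 4 2 6 3 5)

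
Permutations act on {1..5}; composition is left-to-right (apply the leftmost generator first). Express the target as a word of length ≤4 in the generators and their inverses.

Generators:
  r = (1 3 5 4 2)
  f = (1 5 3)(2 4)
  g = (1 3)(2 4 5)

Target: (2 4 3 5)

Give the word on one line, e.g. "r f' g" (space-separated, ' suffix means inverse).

  after g: (1 3)(2 4 5)
  after f': (1 5 4)
  after f': (2 4 3 5)

g f' f'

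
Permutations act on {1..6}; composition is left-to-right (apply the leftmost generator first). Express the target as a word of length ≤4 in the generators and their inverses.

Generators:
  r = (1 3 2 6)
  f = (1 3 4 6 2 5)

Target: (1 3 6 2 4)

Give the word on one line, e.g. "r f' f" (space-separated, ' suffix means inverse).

f' r f f

  after f': (1 5 2 6 4 3)
  after r: (1 5 6 4 2)
  after f: (2 3 4 5)
  after f: (1 3 6 2 4)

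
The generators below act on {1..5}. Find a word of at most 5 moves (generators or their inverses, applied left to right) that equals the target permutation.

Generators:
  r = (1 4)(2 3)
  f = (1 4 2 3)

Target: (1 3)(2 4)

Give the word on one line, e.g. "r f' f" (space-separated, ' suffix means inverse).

  after r: (1 4)(2 3)
  after f': (3 4)
  after f': (1 3)(2 4)

r f' f'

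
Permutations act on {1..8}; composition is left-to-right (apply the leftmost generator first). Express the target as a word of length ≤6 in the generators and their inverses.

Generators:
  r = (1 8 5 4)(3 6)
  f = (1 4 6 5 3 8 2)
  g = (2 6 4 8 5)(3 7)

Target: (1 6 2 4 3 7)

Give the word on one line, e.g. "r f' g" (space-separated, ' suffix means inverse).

g r f' r

  after g: (2 6 4 8 5)(3 7)
  after r: (1 8 4 5 2 3 7 6)
  after f': (1 3 7 4 6 2 5 8)
  after r: (1 6 2 4 3 7)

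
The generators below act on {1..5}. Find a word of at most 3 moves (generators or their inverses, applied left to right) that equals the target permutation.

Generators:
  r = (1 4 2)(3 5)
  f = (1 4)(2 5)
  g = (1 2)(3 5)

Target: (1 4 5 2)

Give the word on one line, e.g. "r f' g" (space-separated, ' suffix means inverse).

  after r': (1 2 4)(3 5)
  after g: (2 4)
  after f: (1 4 5 2)

r' g f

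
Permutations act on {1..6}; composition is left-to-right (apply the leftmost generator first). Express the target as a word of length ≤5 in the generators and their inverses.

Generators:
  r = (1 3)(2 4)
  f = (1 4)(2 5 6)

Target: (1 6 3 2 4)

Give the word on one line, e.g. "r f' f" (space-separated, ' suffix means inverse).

  after f: (1 4)(2 5 6)
  after r': (1 2 5 6 4 3)
  after f': (1 6)(3 4)
  after r: (1 6 3 2 4)

f r' f' r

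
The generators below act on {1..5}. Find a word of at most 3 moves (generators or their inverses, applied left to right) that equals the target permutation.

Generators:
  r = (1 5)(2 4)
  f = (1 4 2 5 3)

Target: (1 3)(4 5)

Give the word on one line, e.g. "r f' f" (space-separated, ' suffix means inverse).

  after r: (1 5)(2 4)
  after f: (1 3)(4 5)

r f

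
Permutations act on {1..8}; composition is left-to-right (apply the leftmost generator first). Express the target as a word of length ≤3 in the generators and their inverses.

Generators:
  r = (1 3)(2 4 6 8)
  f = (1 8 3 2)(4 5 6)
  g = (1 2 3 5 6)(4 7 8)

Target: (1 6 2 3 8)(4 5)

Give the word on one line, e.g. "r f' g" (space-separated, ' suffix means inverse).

f r'

  after f: (1 8 3 2)(4 5 6)
  after r': (1 6 2 3 8)(4 5)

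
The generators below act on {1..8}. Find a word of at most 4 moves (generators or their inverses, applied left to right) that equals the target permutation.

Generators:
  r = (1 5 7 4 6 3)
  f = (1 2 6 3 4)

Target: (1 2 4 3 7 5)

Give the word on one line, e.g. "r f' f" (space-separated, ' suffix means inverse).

  after f: (1 2 6 3 4)
  after r': (1 2 4 3 7 5)

f r'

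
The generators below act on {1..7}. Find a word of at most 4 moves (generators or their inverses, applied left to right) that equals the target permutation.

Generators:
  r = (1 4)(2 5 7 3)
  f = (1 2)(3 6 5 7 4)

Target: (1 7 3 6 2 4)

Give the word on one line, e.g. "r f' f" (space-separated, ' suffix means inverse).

f' f' r' f'

  after f': (1 2)(3 4 7 5 6)
  after f': (3 7 6 4 5)
  after r': (1 4 2 3 5 7 6)
  after f': (1 7 3 6 2 4)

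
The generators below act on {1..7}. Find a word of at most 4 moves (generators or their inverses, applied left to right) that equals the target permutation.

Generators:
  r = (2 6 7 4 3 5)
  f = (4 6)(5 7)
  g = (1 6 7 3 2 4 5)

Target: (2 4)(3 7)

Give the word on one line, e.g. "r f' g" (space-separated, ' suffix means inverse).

  after r': (2 5 3 4 7 6)
  after f': (2 7 4 5 3 6)
  after r: (2 4)(3 7)

r' f' r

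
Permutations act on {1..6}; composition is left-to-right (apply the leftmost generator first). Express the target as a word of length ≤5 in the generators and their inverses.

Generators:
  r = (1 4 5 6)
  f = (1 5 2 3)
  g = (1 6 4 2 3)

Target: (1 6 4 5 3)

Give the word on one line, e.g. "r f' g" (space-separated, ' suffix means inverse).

f' r g g

  after f': (1 3 2 5)
  after r: (1 3 2 6)(4 5)
  after g: (2 4 5)
  after g: (1 6 4 5 3)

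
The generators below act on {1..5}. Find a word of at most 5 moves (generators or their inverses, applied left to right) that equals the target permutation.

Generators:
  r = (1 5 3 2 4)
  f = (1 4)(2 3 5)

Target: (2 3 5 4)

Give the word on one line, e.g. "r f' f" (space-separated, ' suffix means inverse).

  after r': (1 4 2 3 5)
  after f': (4 5)
  after f': (1 4 3 2 5)
  after f': (2 3 5 4)

r' f' f' f'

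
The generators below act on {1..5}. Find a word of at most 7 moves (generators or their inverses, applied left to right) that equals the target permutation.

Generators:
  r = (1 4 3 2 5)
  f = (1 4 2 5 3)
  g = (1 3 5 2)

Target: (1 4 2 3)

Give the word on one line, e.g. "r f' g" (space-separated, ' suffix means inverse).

  after g: (1 3 5 2)
  after r: (1 2 4 3)
  after f: (1 5 3 4)
  after r: (2 5)
  after f: (1 4 2 3)

g r f r f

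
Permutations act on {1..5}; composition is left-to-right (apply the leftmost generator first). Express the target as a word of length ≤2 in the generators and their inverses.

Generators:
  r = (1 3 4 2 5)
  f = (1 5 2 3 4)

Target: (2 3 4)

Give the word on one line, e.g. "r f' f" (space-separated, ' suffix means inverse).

r' f'

  after r': (1 5 2 4 3)
  after f': (2 3 4)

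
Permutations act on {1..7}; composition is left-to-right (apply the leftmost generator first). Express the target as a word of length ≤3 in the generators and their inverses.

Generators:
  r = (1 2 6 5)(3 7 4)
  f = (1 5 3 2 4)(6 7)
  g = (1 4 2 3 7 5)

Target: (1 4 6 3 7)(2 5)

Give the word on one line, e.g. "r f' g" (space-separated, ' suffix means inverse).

  after g': (1 5 7 3 2 4)
  after f: (1 3 4 5 6 7 2)
  after r': (1 4 6 3 7)(2 5)

g' f r'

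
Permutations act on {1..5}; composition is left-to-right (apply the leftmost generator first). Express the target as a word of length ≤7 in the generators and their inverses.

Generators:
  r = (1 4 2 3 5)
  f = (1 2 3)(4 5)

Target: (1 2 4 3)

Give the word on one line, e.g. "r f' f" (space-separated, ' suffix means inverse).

r f' f' r' f

  after r: (1 4 2 3 5)
  after f': (1 5 3 4)
  after f': (1 4 3 5 2)
  after r': (2 5 4)
  after f: (1 2 4 3)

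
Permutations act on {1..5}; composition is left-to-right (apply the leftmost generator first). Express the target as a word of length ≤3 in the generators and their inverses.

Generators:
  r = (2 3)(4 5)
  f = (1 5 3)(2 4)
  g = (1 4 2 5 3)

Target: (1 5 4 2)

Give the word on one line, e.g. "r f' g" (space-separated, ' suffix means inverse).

  after g: (1 4 2 5 3)
  after f: (1 2 3 5)
  after g: (1 5 4 2)

g f g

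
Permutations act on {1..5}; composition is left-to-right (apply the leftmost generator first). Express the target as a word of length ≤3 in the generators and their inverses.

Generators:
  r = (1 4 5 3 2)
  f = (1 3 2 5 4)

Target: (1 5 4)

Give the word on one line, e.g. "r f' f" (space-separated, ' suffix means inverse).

r' f' r'

  after r': (1 2 3 5 4)
  after f': (1 3 2)
  after r': (1 5 4)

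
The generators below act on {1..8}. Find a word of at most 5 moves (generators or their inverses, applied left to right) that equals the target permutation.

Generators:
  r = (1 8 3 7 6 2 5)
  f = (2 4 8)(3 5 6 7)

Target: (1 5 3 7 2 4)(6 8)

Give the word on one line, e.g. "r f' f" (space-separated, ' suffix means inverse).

f' f' r'

  after f': (2 8 4)(3 7 6 5)
  after f': (2 4 8)(3 6)(5 7)
  after r': (1 5 3 7 2 4)(6 8)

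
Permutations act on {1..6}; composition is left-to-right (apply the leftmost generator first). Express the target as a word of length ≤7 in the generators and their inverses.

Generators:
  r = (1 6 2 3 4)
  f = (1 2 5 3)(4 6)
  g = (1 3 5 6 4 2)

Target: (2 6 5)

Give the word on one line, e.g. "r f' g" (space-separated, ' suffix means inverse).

r r g f g

  after r: (1 6 2 3 4)
  after r: (1 2 4 6 3)
  after g: (5 6)
  after f: (1 2 5 4 6 3)
  after g: (2 6 5)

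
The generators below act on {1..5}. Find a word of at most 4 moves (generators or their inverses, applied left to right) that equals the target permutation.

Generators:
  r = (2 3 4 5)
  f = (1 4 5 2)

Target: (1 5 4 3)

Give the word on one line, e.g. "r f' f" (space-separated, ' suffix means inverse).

  after r: (2 3 4 5)
  after f': (1 2 3)
  after r': (1 5 4 3)

r f' r'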